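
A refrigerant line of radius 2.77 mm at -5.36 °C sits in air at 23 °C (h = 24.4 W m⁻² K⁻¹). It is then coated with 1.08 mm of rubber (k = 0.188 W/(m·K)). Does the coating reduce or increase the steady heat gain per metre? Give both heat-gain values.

increases: 12.0 → 14.4 W/m

Critical radius for a cylinder: r_cr = k/h = 0.00770 m = 0.770 cm.
Outer radius after coating: r₂ = 0.00277 + 0.00108 = 0.00385 m.
Since r₁ < r_cr and r₂ ≤ r_cr, the coating moves toward the maximum at r_cr — heat gain rises.
Bare: R = 1/(2πr₁h) = 2.355 m·K/W; Q = 28.36/2.355 = 12.0 W/m.
Coated: R = R_cond + R_conv = 1.973 m·K/W; Q = 28.36/1.973 = 14.4 W/m.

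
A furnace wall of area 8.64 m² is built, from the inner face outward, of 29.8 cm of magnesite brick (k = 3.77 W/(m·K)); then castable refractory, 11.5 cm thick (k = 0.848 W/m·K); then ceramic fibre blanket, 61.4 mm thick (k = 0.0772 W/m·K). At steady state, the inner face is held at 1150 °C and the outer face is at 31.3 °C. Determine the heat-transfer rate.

Series thermal resistances, inner to outer:
  R_magnesite brick = L/(kA) = 0.298/(3.77·8.64) = 0.009149 K/W
  R_castable refractory = L/(kA) = 0.115/(0.848·8.64) = 0.01570 K/W
  R_ceramic fibre blanket = L/(kA) = 0.0614/(0.0772·8.64) = 0.09205 K/W
ΣR = 0.009149 + 0.01570 + 0.09205 = 0.1169 K/W
Q = ΔT/ΣR = (1150 °C − 31.3 °C)/0.1169 = 9570 W

Q = 9.57 kW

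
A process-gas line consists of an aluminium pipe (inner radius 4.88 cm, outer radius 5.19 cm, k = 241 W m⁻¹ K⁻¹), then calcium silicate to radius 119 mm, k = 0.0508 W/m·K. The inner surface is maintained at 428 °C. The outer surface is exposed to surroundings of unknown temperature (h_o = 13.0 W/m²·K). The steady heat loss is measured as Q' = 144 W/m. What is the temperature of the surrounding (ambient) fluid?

Sum the resistances:
  R'_aluminium = ln(0.0519/0.0488)/(2πk) = 0.06159/(2π·241) = 4.067×10^-5 m·K/W
  R'_calcium silicate = ln(0.119/0.0519)/(2πk) = 0.8298/(2π·0.0508) = 2.600 m·K/W
  R'_conv,out = 1/(2πr h) = 1/(2π·0.119·13.0) = 0.1029 m·K/W
ΣR = 2.703 m·K/W
ΔT = Q'·ΣR = 144 × 2.703 = 389.2 K
Heat flows outward, so T_out = T_in − ΔT = 428 − 389.2 = 38.8 °C

T_out = 38.8 °C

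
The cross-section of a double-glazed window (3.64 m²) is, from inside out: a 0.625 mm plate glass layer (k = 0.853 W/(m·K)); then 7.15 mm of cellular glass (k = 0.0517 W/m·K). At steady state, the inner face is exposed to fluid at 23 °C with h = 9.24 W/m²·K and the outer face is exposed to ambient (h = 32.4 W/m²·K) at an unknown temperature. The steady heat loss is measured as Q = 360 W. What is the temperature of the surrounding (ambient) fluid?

Sum the resistances:
  R_conv,in = 1/(hA) = 1/(9.24·3.64) = 0.02973 K/W
  R_plate glass = L/(kA) = 6.25×10^-4/(0.853·3.64) = 2.013×10^-4 K/W
  R_cellular glass = L/(kA) = 0.00715/(0.0517·3.64) = 0.03799 K/W
  R_conv,out = 1/(hA) = 1/(32.4·3.64) = 0.008479 K/W
ΣR = 0.07641 K/W
ΔT = Q·ΣR = 360 × 0.07641 = 27.51 K
Heat flows outward, so T_out = T_in − ΔT = 23 − 27.51 = -4.51 °C

T_out = -4.51 °C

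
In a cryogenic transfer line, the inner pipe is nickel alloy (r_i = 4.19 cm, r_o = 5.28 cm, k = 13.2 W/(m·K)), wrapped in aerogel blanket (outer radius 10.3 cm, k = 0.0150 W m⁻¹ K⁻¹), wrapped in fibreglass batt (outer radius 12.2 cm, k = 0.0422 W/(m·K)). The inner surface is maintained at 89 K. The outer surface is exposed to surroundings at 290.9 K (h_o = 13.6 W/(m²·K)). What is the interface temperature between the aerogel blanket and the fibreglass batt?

T = 272.0 K

Series thermal resistances, inner to outer:
  R'_nickel alloy = ln(0.0528/0.0419)/(2πk) = 0.2312/(2π·13.2) = 0.002788 m·K/W
  R'_aerogel blanket = ln(0.103/0.0528)/(2πk) = 0.6682/(2π·0.0150) = 7.090 m·K/W
  R'_fibreglass batt = ln(0.122/0.103)/(2πk) = 0.1693/(2π·0.0422) = 0.6385 m·K/W
  R'_conv,out = 1/(2πr h) = 1/(2π·0.122·13.6) = 0.09592 m·K/W
ΣR = 0.002788 + 7.090 + 0.6385 + 0.09592 = 7.827 m·K/W
Q' = ΔT/ΣR = (89 K − 290.9 K)/7.827 = -25.80 W/m
From the inner boundary to the aerogel blanket/fibreglass batt interface, ΣR_partial = 7.093 m·K/W.
T_interface = T_in − Q'·ΣR_partial = 89 K − (-25.80)(7.093) = 272.0 K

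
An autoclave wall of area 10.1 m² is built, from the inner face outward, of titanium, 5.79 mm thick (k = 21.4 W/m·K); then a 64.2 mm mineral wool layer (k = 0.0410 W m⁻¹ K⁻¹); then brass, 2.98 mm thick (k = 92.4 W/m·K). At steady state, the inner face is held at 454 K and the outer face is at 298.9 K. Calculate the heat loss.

Resistance network (inner→outer):
  R_titanium = L/(kA) = 0.00579/(21.4·10.1) = 2.679×10^-5 K/W
  R_mineral wool = L/(kA) = 0.0642/(0.0410·10.1) = 0.1550 K/W
  R_brass = L/(kA) = 0.00298/(92.4·10.1) = 3.193×10^-6 K/W
ΣR = 2.679×10^-5 + 0.1550 + 3.193×10^-6 = 0.1550 K/W
Q = ΔT/ΣR = (454 K − 298.9 K)/0.1550 = 1000 W

Q = 1000 W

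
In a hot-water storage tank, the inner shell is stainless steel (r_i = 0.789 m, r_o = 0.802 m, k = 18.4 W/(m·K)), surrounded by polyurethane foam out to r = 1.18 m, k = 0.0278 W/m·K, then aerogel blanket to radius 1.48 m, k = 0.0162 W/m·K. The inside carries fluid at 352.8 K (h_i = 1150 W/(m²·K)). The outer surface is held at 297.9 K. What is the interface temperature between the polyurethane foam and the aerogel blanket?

Series thermal resistances, inner to outer:
  R_conv,in = 1/(4πr²h) = 1/(4π·0.789²·1150) = 1.112×10^-4 K/W
  R_stainless steel = (1/0.789 − 1/0.802)/(4πk) = 0.02054/(4π·18.4) = 8.885×10^-5 K/W
  R_polyurethane foam = (1/0.802 − 1/1.18)/(4πk) = 0.3994/(4π·0.0278) = 1.143 K/W
  R_aerogel blanket = (1/1.18 − 1/1.48)/(4πk) = 0.1718/(4π·0.0162) = 0.8438 K/W
ΣR = 1.112×10^-4 + 8.885×10^-5 + 1.143 + 0.8438 = 1.987 K/W
Q = ΔT/ΣR = (352.8 K − 297.9 K)/1.987 = 27.63 W
From the inner boundary to the polyurethane foam/aerogel blanket interface, ΣR_partial = 1.143 K/W.
T_interface = T_in − Q·ΣR_partial = 352.8 K − (27.63)(1.143) = 321.2 K

T = 321.2 K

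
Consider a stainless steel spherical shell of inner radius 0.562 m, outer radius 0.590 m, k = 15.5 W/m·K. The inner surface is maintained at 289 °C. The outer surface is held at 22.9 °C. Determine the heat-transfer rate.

Q = 614 kW

Q = 4πk·ΔT/(1/r₁ − 1/r₂) = 4π × 15.5 × 266.1 / (1/0.562 − 1/0.590) = 6.14×10^5 W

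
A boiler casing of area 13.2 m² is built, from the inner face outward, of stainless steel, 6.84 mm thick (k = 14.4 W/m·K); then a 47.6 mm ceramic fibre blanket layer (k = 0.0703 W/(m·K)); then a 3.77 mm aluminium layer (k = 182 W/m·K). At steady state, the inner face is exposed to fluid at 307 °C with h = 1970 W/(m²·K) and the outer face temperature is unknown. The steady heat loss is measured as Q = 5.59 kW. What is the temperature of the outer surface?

Series resistances:
  R_conv,in = 1/(hA) = 1/(1970·13.2) = 3.846×10^-5 K/W
  R_stainless steel = L/(kA) = 0.00684/(14.4·13.2) = 3.598×10^-5 K/W
  R_ceramic fibre blanket = L/(kA) = 0.0476/(0.0703·13.2) = 0.05130 K/W
  R_aluminium = L/(kA) = 0.00377/(182·13.2) = 1.569×10^-6 K/W
ΣR = 0.05137 K/W
ΔT = Q·ΣR = 5590 × 0.05137 = 287.2 K
Heat flows outward, so T_out = T_in − ΔT = 307 − 287.2 = 19.8 °C

T_out = 19.8 °C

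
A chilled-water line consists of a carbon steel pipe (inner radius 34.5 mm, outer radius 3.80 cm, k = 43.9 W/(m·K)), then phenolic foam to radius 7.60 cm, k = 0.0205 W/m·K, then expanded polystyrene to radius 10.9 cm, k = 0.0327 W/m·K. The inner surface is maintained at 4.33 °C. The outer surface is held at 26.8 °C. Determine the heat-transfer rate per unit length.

Treat each layer as a resistance in series:
  R'_carbon steel = ln(0.0380/0.0345)/(2πk) = 0.09663/(2π·43.9) = 3.503×10^-4 m·K/W
  R'_phenolic foam = ln(0.0760/0.0380)/(2πk) = 0.6931/(2π·0.0205) = 5.381 m·K/W
  R'_expanded polystyrene = ln(0.109/0.0760)/(2πk) = 0.3606/(2π·0.0327) = 1.755 m·K/W
ΣR = 3.503×10^-4 + 5.381 + 1.755 = 7.136 m·K/W
Q' = ΔT/ΣR = (4.33 °C − 26.8 °C)/7.136 = -3.15 W/m
(Negative Q' ⇒ heat flows inward; heat gain = 3.15 W/m.)

Q' = 3.15 W/m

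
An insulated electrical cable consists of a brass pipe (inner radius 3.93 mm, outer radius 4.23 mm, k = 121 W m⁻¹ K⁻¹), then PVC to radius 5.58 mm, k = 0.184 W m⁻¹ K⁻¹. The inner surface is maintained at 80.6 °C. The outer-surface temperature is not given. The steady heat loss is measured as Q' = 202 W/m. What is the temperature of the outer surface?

Sum the resistances:
  R'_brass = ln(0.00423/0.00393)/(2πk) = 0.07356/(2π·121) = 9.676×10^-5 m·K/W
  R'_PVC = ln(0.00558/0.00423)/(2πk) = 0.2770/(2π·0.184) = 0.2396 m·K/W
ΣR = 0.2397 m·K/W
ΔT = Q'·ΣR = 202 × 0.2397 = 48.42 K
Heat flows outward, so T_out = T_in − ΔT = 80.6 − 48.42 = 32.2 °C

T_out = 32.2 °C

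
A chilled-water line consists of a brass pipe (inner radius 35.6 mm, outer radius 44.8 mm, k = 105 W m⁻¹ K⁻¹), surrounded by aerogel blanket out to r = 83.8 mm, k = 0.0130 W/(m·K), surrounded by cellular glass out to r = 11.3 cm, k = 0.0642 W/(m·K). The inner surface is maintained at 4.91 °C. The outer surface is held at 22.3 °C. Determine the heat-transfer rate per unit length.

Q' = 2.07 W/m

Resistance network (inner→outer):
  R'_brass = ln(0.0448/0.0356)/(2πk) = 0.2299/(2π·105) = 3.484×10^-4 m·K/W
  R'_aerogel blanket = ln(0.0838/0.0448)/(2πk) = 0.6262/(2π·0.0130) = 7.667 m·K/W
  R'_cellular glass = ln(0.113/0.0838)/(2πk) = 0.2990/(2π·0.0642) = 0.7411 m·K/W
ΣR = 3.484×10^-4 + 7.667 + 0.7411 = 8.408 m·K/W
Q' = ΔT/ΣR = (4.91 °C − 22.3 °C)/8.408 = -2.07 W/m
(Negative Q' ⇒ heat flows inward; heat gain = 2.07 W/m.)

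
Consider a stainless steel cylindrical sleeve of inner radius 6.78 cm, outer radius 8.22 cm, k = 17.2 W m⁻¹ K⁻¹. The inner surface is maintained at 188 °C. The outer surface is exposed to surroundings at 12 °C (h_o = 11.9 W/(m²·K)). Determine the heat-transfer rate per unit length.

Treat each layer as a resistance in series:
  R'_stainless steel = ln(0.0822/0.0678)/(2πk) = 0.1926/(2π·17.2) = 0.001782 m·K/W
  R'_conv,out = 1/(2πr h) = 1/(2π·0.0822·11.9) = 0.1627 m·K/W
ΣR = 0.001782 + 0.1627 = 0.1645 m·K/W
Q' = ΔT/ΣR = (188 °C − 12 °C)/0.1645 = 1070 W/m

Q' = 1070 W/m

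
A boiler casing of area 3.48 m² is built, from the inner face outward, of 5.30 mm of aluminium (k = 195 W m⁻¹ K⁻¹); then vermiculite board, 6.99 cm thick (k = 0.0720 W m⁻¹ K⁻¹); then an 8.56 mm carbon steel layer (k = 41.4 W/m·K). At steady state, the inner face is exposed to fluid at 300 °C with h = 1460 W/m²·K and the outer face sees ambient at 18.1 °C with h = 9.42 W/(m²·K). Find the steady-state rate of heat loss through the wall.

Q = 910 W

Resistance network (inner→outer):
  R_conv,in = 1/(hA) = 1/(1460·3.48) = 1.968×10^-4 K/W
  R_aluminium = L/(kA) = 0.00530/(195·3.48) = 7.810×10^-6 K/W
  R_vermiculite board = L/(kA) = 0.0699/(0.0720·3.48) = 0.2790 K/W
  R_carbon steel = L/(kA) = 0.00856/(41.4·3.48) = 5.941×10^-5 K/W
  R_conv,out = 1/(hA) = 1/(9.42·3.48) = 0.03050 K/W
ΣR = 1.968×10^-4 + 7.810×10^-6 + 0.2790 + 5.941×10^-5 + 0.03050 = 0.3098 K/W
Q = ΔT/ΣR = (300 °C − 18.1 °C)/0.3098 = 910 W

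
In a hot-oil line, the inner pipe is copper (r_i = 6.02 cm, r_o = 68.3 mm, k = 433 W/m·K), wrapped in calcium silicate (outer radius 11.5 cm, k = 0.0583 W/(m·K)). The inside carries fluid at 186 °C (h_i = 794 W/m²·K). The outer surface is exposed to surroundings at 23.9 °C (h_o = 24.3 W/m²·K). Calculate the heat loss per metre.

Q' = 109 W/m

Series thermal resistances, inner to outer:
  R'_conv,in = 1/(2πr h) = 1/(2π·0.0602·794) = 0.003330 m·K/W
  R'_copper = ln(0.0683/0.0602)/(2πk) = 0.1262/(2π·433) = 4.640×10^-5 m·K/W
  R'_calcium silicate = ln(0.115/0.0683)/(2πk) = 0.5210/(2π·0.0583) = 1.422 m·K/W
  R'_conv,out = 1/(2πr h) = 1/(2π·0.115·24.3) = 0.05695 m·K/W
ΣR = 0.003330 + 4.640×10^-5 + 1.422 + 0.05695 = 1.482 m·K/W
Q' = ΔT/ΣR = (186 °C − 23.9 °C)/1.482 = 109 W/m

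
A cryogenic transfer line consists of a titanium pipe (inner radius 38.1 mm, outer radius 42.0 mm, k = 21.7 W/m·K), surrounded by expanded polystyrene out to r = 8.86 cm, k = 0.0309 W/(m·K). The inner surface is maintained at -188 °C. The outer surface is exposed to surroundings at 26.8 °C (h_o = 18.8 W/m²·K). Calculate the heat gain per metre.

Series thermal resistances, inner to outer:
  R'_titanium = ln(0.0420/0.0381)/(2πk) = 0.09746/(2π·21.7) = 7.148×10^-4 m·K/W
  R'_expanded polystyrene = ln(0.0886/0.0420)/(2πk) = 0.7465/(2π·0.0309) = 3.845 m·K/W
  R'_conv,out = 1/(2πr h) = 1/(2π·0.0886·18.8) = 0.09555 m·K/W
ΣR = 7.148×10^-4 + 3.845 + 0.09555 = 3.941 m·K/W
Q' = ΔT/ΣR = (-188 °C − 26.8 °C)/3.941 = -54.5 W/m
(Negative Q' ⇒ heat flows inward; heat gain = 54.5 W/m.)

Q' = 54.5 W/m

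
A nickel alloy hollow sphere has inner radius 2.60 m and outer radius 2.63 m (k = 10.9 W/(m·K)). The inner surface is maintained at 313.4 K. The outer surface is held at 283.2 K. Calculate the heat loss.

Q = 9.43×10^5 W

Q = 4πk·ΔT/(1/r₁ − 1/r₂) = 4π × 10.9 × 30.2 / (1/2.60 − 1/2.63) = 9.43×10^5 W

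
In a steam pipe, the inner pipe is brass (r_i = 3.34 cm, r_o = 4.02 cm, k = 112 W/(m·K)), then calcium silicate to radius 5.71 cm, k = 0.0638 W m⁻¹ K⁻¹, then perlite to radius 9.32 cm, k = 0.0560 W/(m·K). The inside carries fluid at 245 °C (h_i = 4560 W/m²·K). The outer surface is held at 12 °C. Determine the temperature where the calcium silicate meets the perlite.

T = 155 °C

Resistance network (inner→outer):
  R'_conv,in = 1/(2πr h) = 1/(2π·0.0334·4560) = 0.001045 m·K/W
  R'_brass = ln(0.0402/0.0334)/(2πk) = 0.1853/(2π·112) = 2.633×10^-4 m·K/W
  R'_calcium silicate = ln(0.0571/0.0402)/(2πk) = 0.3509/(2π·0.0638) = 0.8754 m·K/W
  R'_perlite = ln(0.0932/0.0571)/(2πk) = 0.4899/(2π·0.0560) = 1.392 m·K/W
ΣR = 0.001045 + 2.633×10^-4 + 0.8754 + 1.392 = 2.269 m·K/W
Q' = ΔT/ΣR = (245 °C − 12 °C)/2.269 = 102.7 W/m
From the inner boundary to the calcium silicate/perlite interface, ΣR_partial = 0.8767 m·K/W.
T_interface = T_in − Q'·ΣR_partial = 245 °C − (102.7)(0.8767) = 155 °C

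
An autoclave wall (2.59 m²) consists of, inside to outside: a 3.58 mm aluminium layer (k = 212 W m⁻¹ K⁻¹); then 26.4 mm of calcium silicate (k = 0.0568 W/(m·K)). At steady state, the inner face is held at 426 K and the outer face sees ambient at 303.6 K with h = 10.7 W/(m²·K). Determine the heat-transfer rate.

Q = 568 W

Series thermal resistances, inner to outer:
  R_aluminium = L/(kA) = 0.00358/(212·2.59) = 6.520×10^-6 K/W
  R_calcium silicate = L/(kA) = 0.0264/(0.0568·2.59) = 0.1795 K/W
  R_conv,out = 1/(hA) = 1/(10.7·2.59) = 0.03608 K/W
ΣR = 6.520×10^-6 + 0.1795 + 0.03608 = 0.2156 K/W
Q = ΔT/ΣR = (426 K − 303.6 K)/0.2156 = 568 W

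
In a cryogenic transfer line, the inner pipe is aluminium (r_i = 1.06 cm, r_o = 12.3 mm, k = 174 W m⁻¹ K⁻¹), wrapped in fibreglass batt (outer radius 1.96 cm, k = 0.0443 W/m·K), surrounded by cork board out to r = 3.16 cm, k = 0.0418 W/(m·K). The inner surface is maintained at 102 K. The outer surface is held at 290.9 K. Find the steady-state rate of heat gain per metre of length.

Q' = 54.1 W/m

Resistance network (inner→outer):
  R'_aluminium = ln(0.0123/0.0106)/(2πk) = 0.1487/(2π·174) = 1.361×10^-4 m·K/W
  R'_fibreglass batt = ln(0.0196/0.0123)/(2πk) = 0.4659/(2π·0.0443) = 1.674 m·K/W
  R'_cork board = ln(0.0316/0.0196)/(2πk) = 0.4776/(2π·0.0418) = 1.819 m·K/W
ΣR = 1.361×10^-4 + 1.674 + 1.819 = 3.493 m·K/W
Q' = ΔT/ΣR = (102 K − 290.9 K)/3.493 = -54.1 W/m
(Negative Q' ⇒ heat flows inward; heat gain = 54.1 W/m.)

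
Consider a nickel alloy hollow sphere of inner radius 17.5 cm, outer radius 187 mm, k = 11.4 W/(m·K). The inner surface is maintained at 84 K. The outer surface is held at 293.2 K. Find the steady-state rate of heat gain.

Q = 4πk·ΔT/(1/r₁ − 1/r₂) = 4π × 11.4 × 209.2 / (1/0.175 − 1/0.187) = 81700 W

Q = 81700 W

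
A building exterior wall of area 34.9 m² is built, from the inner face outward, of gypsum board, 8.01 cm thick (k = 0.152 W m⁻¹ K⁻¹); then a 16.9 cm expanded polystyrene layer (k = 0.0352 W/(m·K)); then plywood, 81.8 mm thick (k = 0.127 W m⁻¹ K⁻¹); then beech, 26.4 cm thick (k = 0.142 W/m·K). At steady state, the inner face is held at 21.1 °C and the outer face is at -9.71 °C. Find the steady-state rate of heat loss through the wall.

Resistance network (inner→outer):
  R_gypsum board = L/(kA) = 0.0801/(0.152·34.9) = 0.01510 K/W
  R_expanded polystyrene = L/(kA) = 0.169/(0.0352·34.9) = 0.1376 K/W
  R_plywood = L/(kA) = 0.0818/(0.127·34.9) = 0.01846 K/W
  R_beech = L/(kA) = 0.264/(0.142·34.9) = 0.05327 K/W
ΣR = 0.01510 + 0.1376 + 0.01846 + 0.05327 = 0.2244 K/W
Q = ΔT/ΣR = (21.1 °C − -9.71 °C)/0.2244 = 137 W

Q = 137 W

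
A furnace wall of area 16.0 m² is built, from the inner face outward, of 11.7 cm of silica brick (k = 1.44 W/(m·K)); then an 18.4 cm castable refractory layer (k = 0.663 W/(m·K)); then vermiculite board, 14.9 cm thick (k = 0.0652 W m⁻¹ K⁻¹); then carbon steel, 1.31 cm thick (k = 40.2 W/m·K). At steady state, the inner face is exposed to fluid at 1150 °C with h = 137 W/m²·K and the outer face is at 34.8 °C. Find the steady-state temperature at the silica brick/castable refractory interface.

Treat each layer as a resistance in series:
  R_conv,in = 1/(hA) = 1/(137·16.0) = 4.562×10^-4 K/W
  R_silica brick = L/(kA) = 0.117/(1.44·16.0) = 0.005078 K/W
  R_castable refractory = L/(kA) = 0.184/(0.663·16.0) = 0.01735 K/W
  R_vermiculite board = L/(kA) = 0.149/(0.0652·16.0) = 0.1428 K/W
  R_carbon steel = L/(kA) = 0.0131/(40.2·16.0) = 2.037×10^-5 K/W
ΣR = 4.562×10^-4 + 0.005078 + 0.01735 + 0.1428 + 2.037×10^-5 = 0.1657 K/W
Q = ΔT/ΣR = (1150 °C − 34.8 °C)/0.1657 = 6730 W
From the inner boundary to the silica brick/castable refractory interface, ΣR_partial = 0.005534 K/W.
T_interface = T_in − Q·ΣR_partial = 1150 °C − (6730)(0.005534) = 1113 °C

T = 1113 °C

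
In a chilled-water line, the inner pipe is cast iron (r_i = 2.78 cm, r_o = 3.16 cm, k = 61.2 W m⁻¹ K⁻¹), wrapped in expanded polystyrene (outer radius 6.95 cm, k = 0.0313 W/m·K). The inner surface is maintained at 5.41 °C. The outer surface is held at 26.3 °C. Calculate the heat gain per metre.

Series thermal resistances, inner to outer:
  R'_cast iron = ln(0.0316/0.0278)/(2πk) = 0.1281/(2π·61.2) = 3.332×10^-4 m·K/W
  R'_expanded polystyrene = ln(0.0695/0.0316)/(2πk) = 0.7882/(2π·0.0313) = 4.008 m·K/W
ΣR = 3.332×10^-4 + 4.008 = 4.008 m·K/W
Q' = ΔT/ΣR = (5.41 °C − 26.3 °C)/4.008 = -5.21 W/m
(Negative Q' ⇒ heat flows inward; heat gain = 5.21 W/m.)

Q' = 5.21 W/m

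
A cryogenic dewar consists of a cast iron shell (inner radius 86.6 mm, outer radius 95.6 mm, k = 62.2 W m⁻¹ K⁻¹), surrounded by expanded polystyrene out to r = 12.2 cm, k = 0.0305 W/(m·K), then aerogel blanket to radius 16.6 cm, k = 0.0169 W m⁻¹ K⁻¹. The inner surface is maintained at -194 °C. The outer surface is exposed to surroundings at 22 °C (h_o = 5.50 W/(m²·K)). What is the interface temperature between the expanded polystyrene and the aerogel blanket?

Series thermal resistances, inner to outer:
  R_cast iron = (1/0.0866 − 1/0.0956)/(4πk) = 1.087/(4π·62.2) = 0.001391 K/W
  R_expanded polystyrene = (1/0.0956 − 1/0.122)/(4πk) = 2.264/(4π·0.0305) = 5.906 K/W
  R_aerogel blanket = (1/0.122 − 1/0.166)/(4πk) = 2.173/(4π·0.0169) = 10.23 K/W
  R_conv,out = 1/(4πr²h) = 1/(4π·0.166²·5.50) = 0.5251 K/W
ΣR = 0.001391 + 5.906 + 10.23 + 0.5251 = 16.66 K/W
Q = ΔT/ΣR = (-194 °C − 22 °C)/16.66 = -12.97 W
From the inner boundary to the expanded polystyrene/aerogel blanket interface, ΣR_partial = 5.907 K/W.
T_interface = T_in − Q·ΣR_partial = -194 °C − (-12.97)(5.907) = -117 °C

T = -117 °C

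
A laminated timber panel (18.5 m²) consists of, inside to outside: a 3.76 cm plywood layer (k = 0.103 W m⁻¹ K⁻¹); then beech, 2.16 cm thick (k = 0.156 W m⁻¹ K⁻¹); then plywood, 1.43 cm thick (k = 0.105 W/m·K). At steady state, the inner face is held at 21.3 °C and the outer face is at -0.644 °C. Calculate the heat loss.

Resistance network (inner→outer):
  R_plywood = L/(kA) = 0.0376/(0.103·18.5) = 0.01973 K/W
  R_beech = L/(kA) = 0.0216/(0.156·18.5) = 0.007484 K/W
  R_plywood = L/(kA) = 0.0143/(0.105·18.5) = 0.007362 K/W
ΣR = 0.01973 + 0.007484 + 0.007362 = 0.03458 K/W
Q = ΔT/ΣR = (21.3 °C − -0.644 °C)/0.03458 = 635 W

Q = 635 W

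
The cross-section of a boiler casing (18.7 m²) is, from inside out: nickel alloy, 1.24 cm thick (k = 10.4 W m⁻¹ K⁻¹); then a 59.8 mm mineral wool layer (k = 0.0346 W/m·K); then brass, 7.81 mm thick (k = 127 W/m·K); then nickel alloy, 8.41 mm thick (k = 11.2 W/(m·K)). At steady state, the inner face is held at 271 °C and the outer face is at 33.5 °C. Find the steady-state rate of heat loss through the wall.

Treat each layer as a resistance in series:
  R_nickel alloy = L/(kA) = 0.0124/(10.4·18.7) = 6.376×10^-5 K/W
  R_mineral wool = L/(kA) = 0.0598/(0.0346·18.7) = 0.09242 K/W
  R_brass = L/(kA) = 0.00781/(127·18.7) = 3.289×10^-6 K/W
  R_nickel alloy = L/(kA) = 0.00841/(11.2·18.7) = 4.015×10^-5 K/W
ΣR = 6.376×10^-5 + 0.09242 + 3.289×10^-6 + 4.015×10^-5 = 0.09253 K/W
Q = ΔT/ΣR = (271 °C − 33.5 °C)/0.09253 = 2570 W

Q = 2.57 kW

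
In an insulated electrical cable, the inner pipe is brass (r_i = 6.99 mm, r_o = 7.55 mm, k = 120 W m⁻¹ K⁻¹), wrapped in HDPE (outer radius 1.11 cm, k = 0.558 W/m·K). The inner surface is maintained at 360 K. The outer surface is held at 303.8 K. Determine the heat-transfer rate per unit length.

Series thermal resistances, inner to outer:
  R'_brass = ln(0.00755/0.00699)/(2πk) = 0.07707/(2π·120) = 1.022×10^-4 m·K/W
  R'_HDPE = ln(0.0111/0.00755)/(2πk) = 0.3854/(2π·0.558) = 0.1099 m·K/W
ΣR = 1.022×10^-4 + 0.1099 = 0.1100 m·K/W
Q' = ΔT/ΣR = (360 K − 303.8 K)/0.1100 = 511 W/m

Q' = 511 W/m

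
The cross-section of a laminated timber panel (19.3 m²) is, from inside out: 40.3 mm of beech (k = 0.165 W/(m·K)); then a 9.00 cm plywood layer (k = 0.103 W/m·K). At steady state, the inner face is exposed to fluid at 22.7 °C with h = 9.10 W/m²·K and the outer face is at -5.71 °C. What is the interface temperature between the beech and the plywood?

T = 14.5 °C

Resistance network (inner→outer):
  R_conv,in = 1/(hA) = 1/(9.10·19.3) = 0.005694 K/W
  R_beech = L/(kA) = 0.0403/(0.165·19.3) = 0.01266 K/W
  R_plywood = L/(kA) = 0.0900/(0.103·19.3) = 0.04527 K/W
ΣR = 0.005694 + 0.01266 + 0.04527 = 0.06362 K/W
Q = ΔT/ΣR = (22.7 °C − -5.71 °C)/0.06362 = 446.6 W
From the inner boundary to the beech/plywood interface, ΣR_partial = 0.01835 K/W.
T_interface = T_in − Q·ΣR_partial = 22.7 °C − (446.6)(0.01835) = 14.5 °C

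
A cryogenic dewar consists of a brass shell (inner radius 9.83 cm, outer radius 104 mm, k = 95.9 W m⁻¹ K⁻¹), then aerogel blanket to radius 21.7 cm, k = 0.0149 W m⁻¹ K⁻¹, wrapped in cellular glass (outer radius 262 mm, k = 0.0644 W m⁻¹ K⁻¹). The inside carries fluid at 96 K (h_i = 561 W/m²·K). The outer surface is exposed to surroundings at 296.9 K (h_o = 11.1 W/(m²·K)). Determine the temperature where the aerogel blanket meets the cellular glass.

T = 289.1 K

Treat each layer as a resistance in series:
  R_conv,in = 1/(4πr²h) = 1/(4π·0.0983²·561) = 0.01468 K/W
  R_brass = (1/0.0983 − 1/0.104)/(4πk) = 0.5576/(4π·95.9) = 4.627×10^-4 K/W
  R_aerogel blanket = (1/0.104 − 1/0.217)/(4πk) = 5.007/(4π·0.0149) = 26.74 K/W
  R_cellular glass = (1/0.217 − 1/0.262)/(4πk) = 0.7915/(4π·0.0644) = 0.9780 K/W
  R_conv,out = 1/(4πr²h) = 1/(4π·0.262²·11.1) = 0.1044 K/W
ΣR = 0.01468 + 4.627×10^-4 + 26.74 + 0.9780 + 0.1044 = 27.84 K/W
Q = ΔT/ΣR = (96 K − 296.9 K)/27.84 = -7.216 W
From the inner boundary to the aerogel blanket/cellular glass interface, ΣR_partial = 26.76 K/W.
T_interface = T_in − Q·ΣR_partial = 96 K − (-7.216)(26.76) = 289.1 K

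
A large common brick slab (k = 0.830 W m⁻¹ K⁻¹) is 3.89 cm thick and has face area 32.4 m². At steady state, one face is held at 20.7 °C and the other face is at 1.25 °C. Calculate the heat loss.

Q = 13400 W

Q = kA·ΔT/L = 0.830 × 32.4 × |20.7 °C − 1.25 °C| / 0.0389 = 13400 W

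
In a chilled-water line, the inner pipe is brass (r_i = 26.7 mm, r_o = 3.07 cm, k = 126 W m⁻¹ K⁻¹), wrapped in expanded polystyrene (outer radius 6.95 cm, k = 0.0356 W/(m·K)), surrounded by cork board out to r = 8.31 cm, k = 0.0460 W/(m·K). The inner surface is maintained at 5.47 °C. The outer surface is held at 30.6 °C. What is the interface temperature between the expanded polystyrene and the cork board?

Resistance network (inner→outer):
  R'_brass = ln(0.0307/0.0267)/(2πk) = 0.1396/(2π·126) = 1.763×10^-4 m·K/W
  R'_expanded polystyrene = ln(0.0695/0.0307)/(2πk) = 0.8171/(2π·0.0356) = 3.653 m·K/W
  R'_cork board = ln(0.0831/0.0695)/(2πk) = 0.1787/(2π·0.0460) = 0.6183 m·K/W
ΣR = 1.763×10^-4 + 3.653 + 0.6183 = 4.271 m·K/W
Q' = ΔT/ΣR = (5.47 °C − 30.6 °C)/4.271 = -5.884 W/m
From the inner boundary to the expanded polystyrene/cork board interface, ΣR_partial = 3.653 m·K/W.
T_interface = T_in − Q'·ΣR_partial = 5.47 °C − (-5.884)(3.653) = 27.0 °C

T = 27.0 °C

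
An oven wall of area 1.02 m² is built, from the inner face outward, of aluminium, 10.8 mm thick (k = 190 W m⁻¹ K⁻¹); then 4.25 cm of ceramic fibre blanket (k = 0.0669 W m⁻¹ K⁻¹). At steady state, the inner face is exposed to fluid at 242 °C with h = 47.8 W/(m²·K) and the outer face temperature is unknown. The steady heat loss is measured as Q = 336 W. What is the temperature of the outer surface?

Series resistances:
  R_conv,in = 1/(hA) = 1/(47.8·1.02) = 0.02051 K/W
  R_aluminium = L/(kA) = 0.0108/(190·1.02) = 5.573×10^-5 K/W
  R_ceramic fibre blanket = L/(kA) = 0.0425/(0.0669·1.02) = 0.6228 K/W
ΣR = 0.6434 K/W
ΔT = Q·ΣR = 336 × 0.6434 = 216.2 K
Heat flows outward, so T_out = T_in − ΔT = 242 − 216.2 = 25.8 °C

T_out = 25.8 °C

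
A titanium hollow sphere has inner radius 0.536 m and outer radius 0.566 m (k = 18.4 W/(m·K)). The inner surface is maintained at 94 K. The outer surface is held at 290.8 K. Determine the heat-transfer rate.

Q = 4πk·ΔT/(1/r₁ − 1/r₂) = 4π × 18.4 × 196.8 / (1/0.536 − 1/0.566) = 4.60×10^5 W

Q = 460 kW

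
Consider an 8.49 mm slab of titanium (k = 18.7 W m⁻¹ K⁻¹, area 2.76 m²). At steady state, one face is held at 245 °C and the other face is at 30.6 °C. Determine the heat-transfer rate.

Q = 1300 kW

Q = kA·ΔT/L = 18.7 × 2.76 × |245 °C − 30.6 °C| / 0.00849 = 1.30×10^6 W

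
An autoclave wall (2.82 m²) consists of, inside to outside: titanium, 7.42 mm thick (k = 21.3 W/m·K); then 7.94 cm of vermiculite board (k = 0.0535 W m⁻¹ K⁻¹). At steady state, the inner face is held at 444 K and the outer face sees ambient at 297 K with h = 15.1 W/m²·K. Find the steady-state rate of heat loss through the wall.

Q = 267 W

Treat each layer as a resistance in series:
  R_titanium = L/(kA) = 0.00742/(21.3·2.82) = 1.235×10^-4 K/W
  R_vermiculite board = L/(kA) = 0.0794/(0.0535·2.82) = 0.5263 K/W
  R_conv,out = 1/(hA) = 1/(15.1·2.82) = 0.02348 K/W
ΣR = 1.235×10^-4 + 0.5263 + 0.02348 = 0.5499 K/W
Q = ΔT/ΣR = (444 K − 297 K)/0.5499 = 267 W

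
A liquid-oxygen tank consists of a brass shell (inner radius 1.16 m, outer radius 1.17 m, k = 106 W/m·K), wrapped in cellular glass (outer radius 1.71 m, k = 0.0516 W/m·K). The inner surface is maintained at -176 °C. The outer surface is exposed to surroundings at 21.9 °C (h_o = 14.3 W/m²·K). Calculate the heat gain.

Treat each layer as a resistance in series:
  R_brass = (1/1.16 − 1/1.17)/(4πk) = 0.007368/(4π·106) = 5.531×10^-6 K/W
  R_cellular glass = (1/1.17 − 1/1.71)/(4πk) = 0.2699/(4π·0.0516) = 0.4162 K/W
  R_conv,out = 1/(4πr²h) = 1/(4π·1.71²·14.3) = 0.001903 K/W
ΣR = 5.531×10^-6 + 0.4162 + 0.001903 = 0.4181 K/W
Q = ΔT/ΣR = (-176 °C − 21.9 °C)/0.4181 = -473 W
(Negative Q ⇒ heat flows inward; heat gain = 473 W.)

Q = 473 W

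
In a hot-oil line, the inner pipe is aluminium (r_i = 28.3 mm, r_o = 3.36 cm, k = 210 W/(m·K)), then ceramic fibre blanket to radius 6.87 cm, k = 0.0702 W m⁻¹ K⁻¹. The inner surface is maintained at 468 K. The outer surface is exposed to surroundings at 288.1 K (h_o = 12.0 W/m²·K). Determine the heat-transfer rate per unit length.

Resistance network (inner→outer):
  R'_aluminium = ln(0.0336/0.0283)/(2πk) = 0.1717/(2π·210) = 1.301×10^-4 m·K/W
  R'_ceramic fibre blanket = ln(0.0687/0.0336)/(2πk) = 0.7152/(2π·0.0702) = 1.622 m·K/W
  R'_conv,out = 1/(2πr h) = 1/(2π·0.0687·12.0) = 0.1931 m·K/W
ΣR = 1.301×10^-4 + 1.622 + 0.1931 = 1.815 m·K/W
Q' = ΔT/ΣR = (468 K − 288.1 K)/1.815 = 99.1 W/m

Q' = 99.1 W/m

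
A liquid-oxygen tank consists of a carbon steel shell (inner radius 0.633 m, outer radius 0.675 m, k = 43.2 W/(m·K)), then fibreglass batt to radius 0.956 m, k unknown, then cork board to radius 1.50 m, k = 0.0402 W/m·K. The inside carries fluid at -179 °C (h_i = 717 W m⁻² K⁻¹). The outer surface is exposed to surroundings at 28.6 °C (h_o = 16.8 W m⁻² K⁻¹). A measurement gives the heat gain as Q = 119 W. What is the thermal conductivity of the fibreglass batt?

ΣR = ΔT/Q = |-179 − 28.6|/119 = 1.745 K/W
Known resistances:
  R_conv,in = 1/(4πr²h) = 1/(4π·0.633²·717) = 2.770×10^-4 K/W
  R_carbon steel = (1/0.633 − 1/0.675)/(4πk) = 0.09830/(4π·43.2) = 1.811×10^-4 K/W
  R_cork board = (1/0.956 − 1/1.50)/(4πk) = 0.3794/(4π·0.0402) = 0.7510 K/W
  R_conv,out = 1/(4πr²h) = 1/(4π·1.50²·16.8) = 0.002105 K/W
R_fibreglass batt = ΣR − ΣR_known = 1.745 − 0.7536 = 0.9914 K/W
(1/r₁−1/r₂)/(4πk) = 0.9914 ⇒ k = 0.4355/(4π·0.9914) = 0.0350 W/m·K

k = 0.0350 W/m·K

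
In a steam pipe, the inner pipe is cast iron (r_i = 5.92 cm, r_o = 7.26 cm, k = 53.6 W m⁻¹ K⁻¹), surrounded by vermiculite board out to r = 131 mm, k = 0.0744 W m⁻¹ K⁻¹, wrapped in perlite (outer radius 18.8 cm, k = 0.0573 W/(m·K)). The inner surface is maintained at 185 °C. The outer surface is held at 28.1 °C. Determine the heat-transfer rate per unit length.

Series thermal resistances, inner to outer:
  R'_cast iron = ln(0.0726/0.0592)/(2πk) = 0.2040/(2π·53.6) = 6.059×10^-4 m·K/W
  R'_vermiculite board = ln(0.131/0.0726)/(2πk) = 0.5902/(2π·0.0744) = 1.263 m·K/W
  R'_perlite = ln(0.188/0.131)/(2πk) = 0.3612/(2π·0.0573) = 1.003 m·K/W
ΣR = 6.059×10^-4 + 1.263 + 1.003 = 2.267 m·K/W
Q' = ΔT/ΣR = (185 °C − 28.1 °C)/2.267 = 69.2 W/m

Q' = 69.2 W/m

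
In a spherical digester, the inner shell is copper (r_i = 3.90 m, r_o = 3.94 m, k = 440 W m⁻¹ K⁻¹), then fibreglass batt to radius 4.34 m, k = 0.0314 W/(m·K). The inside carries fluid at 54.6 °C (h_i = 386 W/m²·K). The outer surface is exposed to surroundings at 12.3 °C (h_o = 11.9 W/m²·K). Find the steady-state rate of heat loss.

Treat each layer as a resistance in series:
  R_conv,in = 1/(4πr²h) = 1/(4π·3.90²·386) = 1.355×10^-5 K/W
  R_copper = (1/3.90 − 1/3.94)/(4πk) = 0.002603/(4π·440) = 4.708×10^-7 K/W
  R_fibreglass batt = (1/3.94 − 1/4.34)/(4πk) = 0.02339/(4π·0.0314) = 0.05928 K/W
  R_conv,out = 1/(4πr²h) = 1/(4π·4.34²·11.9) = 3.550×10^-4 K/W
ΣR = 1.355×10^-5 + 4.708×10^-7 + 0.05928 + 3.550×10^-4 = 0.05965 K/W
Q = ΔT/ΣR = (54.6 °C − 12.3 °C)/0.05965 = 709 W

Q = 709 W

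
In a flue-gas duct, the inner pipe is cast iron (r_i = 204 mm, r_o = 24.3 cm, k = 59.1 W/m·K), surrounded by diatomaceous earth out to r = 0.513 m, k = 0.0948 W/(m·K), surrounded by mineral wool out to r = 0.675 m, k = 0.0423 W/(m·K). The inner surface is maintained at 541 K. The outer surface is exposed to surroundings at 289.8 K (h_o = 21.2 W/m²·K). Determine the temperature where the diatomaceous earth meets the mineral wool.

T = 404 K

Resistance network (inner→outer):
  R'_cast iron = ln(0.243/0.204)/(2πk) = 0.1749/(2π·59.1) = 4.711×10^-4 m·K/W
  R'_diatomaceous earth = ln(0.513/0.243)/(2πk) = 0.7472/(2π·0.0948) = 1.254 m·K/W
  R'_mineral wool = ln(0.675/0.513)/(2πk) = 0.2744/(2π·0.0423) = 1.033 m·K/W
  R'_conv,out = 1/(2πr h) = 1/(2π·0.675·21.2) = 0.01112 m·K/W
ΣR = 4.711×10^-4 + 1.254 + 1.033 + 0.01112 = 2.299 m·K/W
Q' = ΔT/ΣR = (541 K − 289.8 K)/2.299 = 109.3 W/m
From the inner boundary to the diatomaceous earth/mineral wool interface, ΣR_partial = 1.254 m·K/W.
T_interface = T_in − Q'·ΣR_partial = 541 K − (109.3)(1.254) = 404 K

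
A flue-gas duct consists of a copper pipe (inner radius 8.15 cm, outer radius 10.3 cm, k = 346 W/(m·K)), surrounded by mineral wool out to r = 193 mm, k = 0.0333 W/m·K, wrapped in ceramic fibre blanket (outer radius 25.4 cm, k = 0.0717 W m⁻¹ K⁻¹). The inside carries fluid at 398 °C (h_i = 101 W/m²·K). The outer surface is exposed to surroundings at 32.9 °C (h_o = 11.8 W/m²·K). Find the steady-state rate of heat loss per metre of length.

Q' = 99.1 W/m

Series thermal resistances, inner to outer:
  R'_conv,in = 1/(2πr h) = 1/(2π·0.0815·101) = 0.01933 m·K/W
  R'_copper = ln(0.103/0.0815)/(2πk) = 0.2341/(2π·346) = 1.077×10^-4 m·K/W
  R'_mineral wool = ln(0.193/0.103)/(2πk) = 0.6280/(2π·0.0333) = 3.001 m·K/W
  R'_ceramic fibre blanket = ln(0.254/0.193)/(2πk) = 0.2746/(2π·0.0717) = 0.6096 m·K/W
  R'_conv,out = 1/(2πr h) = 1/(2π·0.254·11.8) = 0.05310 m·K/W
ΣR = 0.01933 + 1.077×10^-4 + 3.001 + 0.6096 + 0.05310 = 3.683 m·K/W
Q' = ΔT/ΣR = (398 °C − 32.9 °C)/3.683 = 99.1 W/m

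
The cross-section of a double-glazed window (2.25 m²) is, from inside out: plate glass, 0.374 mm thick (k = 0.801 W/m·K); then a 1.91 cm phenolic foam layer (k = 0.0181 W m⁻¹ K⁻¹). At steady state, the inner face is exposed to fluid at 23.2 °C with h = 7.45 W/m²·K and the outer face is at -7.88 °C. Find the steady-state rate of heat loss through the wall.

Series thermal resistances, inner to outer:
  R_conv,in = 1/(hA) = 1/(7.45·2.25) = 0.05966 K/W
  R_plate glass = L/(kA) = 3.74×10^-4/(0.801·2.25) = 2.075×10^-4 K/W
  R_phenolic foam = L/(kA) = 0.0191/(0.0181·2.25) = 0.4690 K/W
ΣR = 0.05966 + 2.075×10^-4 + 0.4690 = 0.5289 K/W
Q = ΔT/ΣR = (23.2 °C − -7.88 °C)/0.5289 = 58.8 W

Q = 58.8 W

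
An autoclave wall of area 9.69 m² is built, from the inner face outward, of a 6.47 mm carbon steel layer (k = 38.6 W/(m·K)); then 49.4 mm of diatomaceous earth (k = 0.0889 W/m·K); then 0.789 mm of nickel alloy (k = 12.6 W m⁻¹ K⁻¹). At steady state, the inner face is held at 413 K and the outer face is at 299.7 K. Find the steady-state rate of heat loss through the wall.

Q = 1970 W

Series thermal resistances, inner to outer:
  R_carbon steel = L/(kA) = 0.00647/(38.6·9.69) = 1.730×10^-5 K/W
  R_diatomaceous earth = L/(kA) = 0.0494/(0.0889·9.69) = 0.05735 K/W
  R_nickel alloy = L/(kA) = 7.89×10^-4/(12.6·9.69) = 6.462×10^-6 K/W
ΣR = 1.730×10^-5 + 0.05735 + 6.462×10^-6 = 0.05737 K/W
Q = ΔT/ΣR = (413 K − 299.7 K)/0.05737 = 1970 W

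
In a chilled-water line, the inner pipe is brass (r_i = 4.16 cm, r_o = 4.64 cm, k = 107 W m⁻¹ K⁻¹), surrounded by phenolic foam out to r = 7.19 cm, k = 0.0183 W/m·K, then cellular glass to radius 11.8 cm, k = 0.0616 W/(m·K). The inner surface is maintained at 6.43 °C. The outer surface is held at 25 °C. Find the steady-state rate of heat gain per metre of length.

Series thermal resistances, inner to outer:
  R'_brass = ln(0.0464/0.0416)/(2πk) = 0.1092/(2π·107) = 1.624×10^-4 m·K/W
  R'_phenolic foam = ln(0.0719/0.0464)/(2πk) = 0.4380/(2π·0.0183) = 3.809 m·K/W
  R'_cellular glass = ln(0.118/0.0719)/(2πk) = 0.4954/(2π·0.0616) = 1.280 m·K/W
ΣR = 1.624×10^-4 + 3.809 + 1.280 = 5.089 m·K/W
Q' = ΔT/ΣR = (6.43 °C − 25 °C)/5.089 = -3.65 W/m
(Negative Q' ⇒ heat flows inward; heat gain = 3.65 W/m.)

Q' = 3.65 W/m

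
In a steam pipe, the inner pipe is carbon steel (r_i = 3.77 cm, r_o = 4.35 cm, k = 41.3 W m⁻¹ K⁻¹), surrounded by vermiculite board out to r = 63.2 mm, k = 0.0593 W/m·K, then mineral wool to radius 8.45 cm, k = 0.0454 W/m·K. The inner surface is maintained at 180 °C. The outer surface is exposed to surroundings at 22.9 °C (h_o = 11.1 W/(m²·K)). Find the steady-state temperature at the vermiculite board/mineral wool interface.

Treat each layer as a resistance in series:
  R'_carbon steel = ln(0.0435/0.0377)/(2πk) = 0.1431/(2π·41.3) = 5.515×10^-4 m·K/W
  R'_vermiculite board = ln(0.0632/0.0435)/(2πk) = 0.3735/(2π·0.0593) = 1.003 m·K/W
  R'_mineral wool = ln(0.0845/0.0632)/(2πk) = 0.2904/(2π·0.0454) = 1.018 m·K/W
  R'_conv,out = 1/(2πr h) = 1/(2π·0.0845·11.1) = 0.1697 m·K/W
ΣR = 5.515×10^-4 + 1.003 + 1.018 + 0.1697 = 2.191 m·K/W
Q' = ΔT/ΣR = (180 °C − 22.9 °C)/2.191 = 71.70 W/m
From the inner boundary to the vermiculite board/mineral wool interface, ΣR_partial = 1.004 m·K/W.
T_interface = T_in − Q'·ΣR_partial = 180 °C − (71.70)(1.004) = 108 °C

T = 108 °C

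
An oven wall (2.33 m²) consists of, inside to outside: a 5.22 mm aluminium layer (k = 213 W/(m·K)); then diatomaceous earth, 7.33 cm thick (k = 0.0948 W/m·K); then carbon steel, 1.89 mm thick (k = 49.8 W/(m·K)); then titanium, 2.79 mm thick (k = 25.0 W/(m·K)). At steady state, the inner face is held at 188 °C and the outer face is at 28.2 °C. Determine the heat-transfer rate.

Treat each layer as a resistance in series:
  R_aluminium = L/(kA) = 0.00522/(213·2.33) = 1.052×10^-5 K/W
  R_diatomaceous earth = L/(kA) = 0.0733/(0.0948·2.33) = 0.3318 K/W
  R_carbon steel = L/(kA) = 0.00189/(49.8·2.33) = 1.629×10^-5 K/W
  R_titanium = L/(kA) = 0.00279/(25.0·2.33) = 4.790×10^-5 K/W
ΣR = 1.052×10^-5 + 0.3318 + 1.629×10^-5 + 4.790×10^-5 = 0.3319 K/W
Q = ΔT/ΣR = (188 °C − 28.2 °C)/0.3319 = 481 W

Q = 481 W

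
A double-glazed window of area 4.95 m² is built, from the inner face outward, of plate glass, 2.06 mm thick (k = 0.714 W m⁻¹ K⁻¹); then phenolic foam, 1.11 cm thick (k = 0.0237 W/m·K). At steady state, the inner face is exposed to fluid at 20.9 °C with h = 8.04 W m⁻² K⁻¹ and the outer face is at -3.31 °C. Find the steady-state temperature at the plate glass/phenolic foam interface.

Treat each layer as a resistance in series:
  R_conv,in = 1/(hA) = 1/(8.04·4.95) = 0.02513 K/W
  R_plate glass = L/(kA) = 0.00206/(0.714·4.95) = 5.829×10^-4 K/W
  R_phenolic foam = L/(kA) = 0.0111/(0.0237·4.95) = 0.09462 K/W
ΣR = 0.02513 + 5.829×10^-4 + 0.09462 = 0.1203 K/W
Q = ΔT/ΣR = (20.9 °C − -3.31 °C)/0.1203 = 201.2 W
From the inner boundary to the plate glass/phenolic foam interface, ΣR_partial = 0.02571 K/W.
T_interface = T_in − Q·ΣR_partial = 20.9 °C − (201.2)(0.02571) = 15.7 °C

T = 15.7 °C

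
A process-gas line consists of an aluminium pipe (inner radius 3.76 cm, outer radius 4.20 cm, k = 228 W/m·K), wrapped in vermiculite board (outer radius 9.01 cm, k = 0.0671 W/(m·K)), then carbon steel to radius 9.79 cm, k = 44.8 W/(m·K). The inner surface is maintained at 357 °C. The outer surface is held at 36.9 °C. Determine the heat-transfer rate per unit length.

Series thermal resistances, inner to outer:
  R'_aluminium = ln(0.0420/0.0376)/(2πk) = 0.1107/(2π·228) = 7.725×10^-5 m·K/W
  R'_vermiculite board = ln(0.0901/0.0420)/(2πk) = 0.7633/(2π·0.0671) = 1.810 m·K/W
  R'_carbon steel = ln(0.0979/0.0901)/(2πk) = 0.08303/(2π·44.8) = 2.950×10^-4 m·K/W
ΣR = 7.725×10^-5 + 1.810 + 2.950×10^-4 = 1.810 m·K/W
Q' = ΔT/ΣR = (357 °C − 36.9 °C)/1.810 = 177 W/m

Q' = 177 W/m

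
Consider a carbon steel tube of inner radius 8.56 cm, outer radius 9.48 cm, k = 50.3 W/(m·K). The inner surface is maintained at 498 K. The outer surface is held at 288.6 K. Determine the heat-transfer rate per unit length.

Q' = 2πk·ΔT/ln(r₂/r₁) = 2π × 50.3 × 209.4 / ln(0.0948/0.0856) = 6.48×10^5 W/m

Q' = 6.48×10^5 W/m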